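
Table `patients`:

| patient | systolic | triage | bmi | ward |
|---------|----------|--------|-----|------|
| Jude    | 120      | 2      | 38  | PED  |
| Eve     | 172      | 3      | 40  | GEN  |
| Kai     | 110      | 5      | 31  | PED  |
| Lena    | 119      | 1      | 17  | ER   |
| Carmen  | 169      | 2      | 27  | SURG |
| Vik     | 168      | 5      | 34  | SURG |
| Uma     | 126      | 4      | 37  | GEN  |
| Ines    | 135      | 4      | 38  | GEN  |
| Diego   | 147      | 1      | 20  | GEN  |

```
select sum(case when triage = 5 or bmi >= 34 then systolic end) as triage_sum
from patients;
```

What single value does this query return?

831

patient=Jude: ✓ → 120
patient=Eve: ✓ → 172
patient=Kai: ✓ → 110
patient=Lena: ✗
patient=Carmen: ✗
patient=Vik: ✓ → 168
patient=Uma: ✓ → 126
patient=Ines: ✓ → 135
patient=Diego: ✗
triage_sum = 120 + 172 + 110 + 168 + 126 + 135 = 831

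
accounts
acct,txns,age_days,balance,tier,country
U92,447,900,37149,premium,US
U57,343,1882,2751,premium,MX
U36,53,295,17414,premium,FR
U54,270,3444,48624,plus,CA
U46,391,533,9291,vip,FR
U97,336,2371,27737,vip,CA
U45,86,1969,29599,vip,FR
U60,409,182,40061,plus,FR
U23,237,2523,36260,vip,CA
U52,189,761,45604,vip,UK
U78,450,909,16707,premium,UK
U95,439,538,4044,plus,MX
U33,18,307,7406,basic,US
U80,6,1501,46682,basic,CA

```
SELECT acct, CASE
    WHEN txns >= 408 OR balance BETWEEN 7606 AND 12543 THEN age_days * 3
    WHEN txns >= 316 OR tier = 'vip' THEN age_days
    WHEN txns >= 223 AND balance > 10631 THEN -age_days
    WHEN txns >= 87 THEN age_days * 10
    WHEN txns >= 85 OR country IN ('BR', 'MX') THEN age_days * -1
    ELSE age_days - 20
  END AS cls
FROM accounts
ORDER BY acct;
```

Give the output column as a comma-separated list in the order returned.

2523, 287, 275, 1969, 1599, 761, -3444, 1882, 546, 2727, 1481, 2700, 1614, 2371

acct=U23: txns >= 316 OR tier = 'vip' → 2523
acct=U33: ELSE → 287
acct=U36: ELSE → 275
acct=U45: txns >= 316 OR tier = 'vip' → 1969
acct=U46: txns >= 408 OR balance BETWEEN 7606 AND 12543 → 1599
acct=U52: txns >= 316 OR tier = 'vip' → 761
acct=U54: txns >= 223 AND balance > 10631 → -3444
acct=U57: txns >= 316 OR tier = 'vip' → 1882
acct=U60: txns >= 408 OR balance BETWEEN 7606 AND 12543 → 546
acct=U78: txns >= 408 OR balance BETWEEN 7606 AND 12543 → 2727
acct=U80: ELSE → 1481
acct=U92: txns >= 408 OR balance BETWEEN 7606 AND 12543 → 2700
acct=U95: txns >= 408 OR balance BETWEEN 7606 AND 12543 → 1614
acct=U97: txns >= 316 OR tier = 'vip' → 2371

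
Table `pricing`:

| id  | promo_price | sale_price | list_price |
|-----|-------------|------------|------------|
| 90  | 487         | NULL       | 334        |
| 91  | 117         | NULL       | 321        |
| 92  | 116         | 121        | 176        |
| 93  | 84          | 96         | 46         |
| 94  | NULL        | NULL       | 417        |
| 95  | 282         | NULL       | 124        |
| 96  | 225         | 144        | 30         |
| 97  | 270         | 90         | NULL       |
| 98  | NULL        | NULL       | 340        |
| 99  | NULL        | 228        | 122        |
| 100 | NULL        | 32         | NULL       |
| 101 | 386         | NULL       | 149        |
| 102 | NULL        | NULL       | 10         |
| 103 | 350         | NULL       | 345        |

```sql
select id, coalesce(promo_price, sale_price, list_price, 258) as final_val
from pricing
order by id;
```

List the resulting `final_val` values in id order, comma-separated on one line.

487, 117, 116, 84, 417, 282, 225, 270, 340, 228, 32, 386, 10, 350

id=90: promo_price=487 → 487
id=91: promo_price=117 → 117
id=92: promo_price=116 → 116
id=93: promo_price=84 → 84
id=94: promo_price=NULL, sale_price=NULL, list_price=417 → 417
id=95: promo_price=282 → 282
id=96: promo_price=225 → 225
id=97: promo_price=270 → 270
id=98: promo_price=NULL, sale_price=NULL, list_price=340 → 340
id=99: promo_price=NULL, sale_price=228 → 228
id=100: promo_price=NULL, sale_price=32 → 32
id=101: promo_price=386 → 386
id=102: promo_price=NULL, sale_price=NULL, list_price=10 → 10
id=103: promo_price=350 → 350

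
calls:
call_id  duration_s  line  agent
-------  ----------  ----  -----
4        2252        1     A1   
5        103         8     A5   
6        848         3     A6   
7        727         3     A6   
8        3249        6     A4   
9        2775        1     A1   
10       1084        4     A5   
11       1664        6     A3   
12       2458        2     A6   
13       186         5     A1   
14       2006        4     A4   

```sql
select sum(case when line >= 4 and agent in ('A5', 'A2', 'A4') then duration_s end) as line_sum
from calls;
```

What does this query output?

6442

call_id=4: ✗
call_id=5: ✓ → 103
call_id=6: ✗
call_id=7: ✗
call_id=8: ✓ → 3249
call_id=9: ✗
call_id=10: ✓ → 1084
call_id=11: ✗
call_id=12: ✗
call_id=13: ✗
call_id=14: ✓ → 2006
line_sum = 103 + 3249 + 1084 + 2006 = 6442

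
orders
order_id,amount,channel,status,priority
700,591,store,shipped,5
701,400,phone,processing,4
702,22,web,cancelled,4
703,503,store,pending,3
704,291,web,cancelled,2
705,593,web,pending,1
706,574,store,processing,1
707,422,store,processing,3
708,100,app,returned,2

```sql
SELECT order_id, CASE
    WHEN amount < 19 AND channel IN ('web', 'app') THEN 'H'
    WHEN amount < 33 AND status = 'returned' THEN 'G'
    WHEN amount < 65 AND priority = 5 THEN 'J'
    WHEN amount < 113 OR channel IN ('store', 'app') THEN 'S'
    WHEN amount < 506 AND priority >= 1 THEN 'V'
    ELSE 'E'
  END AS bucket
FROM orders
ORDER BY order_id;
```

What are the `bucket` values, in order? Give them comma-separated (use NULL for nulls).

S, V, S, S, V, E, S, S, S

order_id=700: amount < 113 OR channel IN ('store', 'app') → S
order_id=701: amount < 506 AND priority >= 1 → V
order_id=702: amount < 113 OR channel IN ('store', 'app') → S
order_id=703: amount < 113 OR channel IN ('store', 'app') → S
order_id=704: amount < 506 AND priority >= 1 → V
order_id=705: ELSE → E
order_id=706: amount < 113 OR channel IN ('store', 'app') → S
order_id=707: amount < 113 OR channel IN ('store', 'app') → S
order_id=708: amount < 113 OR channel IN ('store', 'app') → S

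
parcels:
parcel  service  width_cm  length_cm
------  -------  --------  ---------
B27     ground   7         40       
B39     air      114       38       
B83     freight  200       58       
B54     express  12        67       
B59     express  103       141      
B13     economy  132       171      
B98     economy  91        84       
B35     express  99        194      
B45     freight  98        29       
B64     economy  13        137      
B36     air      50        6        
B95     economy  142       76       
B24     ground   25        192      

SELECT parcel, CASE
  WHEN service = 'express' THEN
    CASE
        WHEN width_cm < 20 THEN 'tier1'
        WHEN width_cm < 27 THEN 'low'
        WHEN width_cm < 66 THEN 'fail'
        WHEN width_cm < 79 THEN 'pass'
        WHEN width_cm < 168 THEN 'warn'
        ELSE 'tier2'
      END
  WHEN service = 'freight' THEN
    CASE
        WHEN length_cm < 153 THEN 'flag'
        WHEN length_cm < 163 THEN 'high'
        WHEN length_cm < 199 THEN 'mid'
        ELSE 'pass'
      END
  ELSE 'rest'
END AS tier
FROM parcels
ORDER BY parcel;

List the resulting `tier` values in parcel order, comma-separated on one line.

parcel=B13: service='economy' → outer ELSE → rest
parcel=B24: service='ground' → outer ELSE → rest
parcel=B27: service='ground' → outer ELSE → rest
parcel=B35: service='express' → inner[width_cm < 168] → warn
parcel=B36: service='air' → outer ELSE → rest
parcel=B39: service='air' → outer ELSE → rest
parcel=B45: service='freight' → inner[length_cm < 153] → flag
parcel=B54: service='express' → inner[width_cm < 20] → tier1
parcel=B59: service='express' → inner[width_cm < 168] → warn
parcel=B64: service='economy' → outer ELSE → rest
parcel=B83: service='freight' → inner[length_cm < 153] → flag
parcel=B95: service='economy' → outer ELSE → rest
parcel=B98: service='economy' → outer ELSE → rest

rest, rest, rest, warn, rest, rest, flag, tier1, warn, rest, flag, rest, rest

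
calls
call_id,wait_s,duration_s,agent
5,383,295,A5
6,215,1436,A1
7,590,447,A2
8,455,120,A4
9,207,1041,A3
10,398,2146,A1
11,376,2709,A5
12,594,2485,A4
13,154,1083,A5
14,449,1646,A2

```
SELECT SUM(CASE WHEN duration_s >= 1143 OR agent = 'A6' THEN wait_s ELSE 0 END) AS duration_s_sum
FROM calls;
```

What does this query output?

call_id=5: ✗
call_id=6: ✓ → 215
call_id=7: ✗
call_id=8: ✗
call_id=9: ✗
call_id=10: ✓ → 398
call_id=11: ✓ → 376
call_id=12: ✓ → 594
call_id=13: ✗
call_id=14: ✓ → 449
duration_s_sum = 215 + 398 + 376 + 594 + 449 = 2032

2032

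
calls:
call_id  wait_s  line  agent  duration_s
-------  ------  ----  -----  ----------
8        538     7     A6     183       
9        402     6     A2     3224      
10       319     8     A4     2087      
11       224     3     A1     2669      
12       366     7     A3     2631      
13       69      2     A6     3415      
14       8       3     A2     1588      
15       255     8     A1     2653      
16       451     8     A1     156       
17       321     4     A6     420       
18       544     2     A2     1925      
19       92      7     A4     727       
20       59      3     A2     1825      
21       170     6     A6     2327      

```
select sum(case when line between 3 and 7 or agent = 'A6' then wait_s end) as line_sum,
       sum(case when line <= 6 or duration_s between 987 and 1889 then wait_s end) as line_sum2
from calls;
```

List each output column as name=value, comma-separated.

line_sum=2249, line_sum2=1797

[line_sum: line between 3 and 7 or agent = 'A6']
call_id=8: ✓ → 538
call_id=9: ✓ → 402
call_id=10: ✗
call_id=11: ✓ → 224
call_id=12: ✓ → 366
call_id=13: ✓ → 69
call_id=14: ✓ → 8
call_id=15: ✗
call_id=16: ✗
call_id=17: ✓ → 321
call_id=18: ✗
call_id=19: ✓ → 92
call_id=20: ✓ → 59
call_id=21: ✓ → 170
line_sum = 538 + 402 + 224 + 366 + 69 + 8 + 321 + 92 + 59 + 170 = 2249
—
[line_sum2: line <= 6 or duration_s between 987 and 1889]
call_id=8: ✗
call_id=9: ✓ → 402
call_id=10: ✗
call_id=11: ✓ → 224
call_id=12: ✗
call_id=13: ✓ → 69
call_id=14: ✓ → 8
call_id=15: ✗
call_id=16: ✗
call_id=17: ✓ → 321
call_id=18: ✓ → 544
call_id=19: ✗
call_id=20: ✓ → 59
call_id=21: ✓ → 170
line_sum2 = 402 + 224 + 69 + 8 + 321 + 544 + 59 + 170 = 1797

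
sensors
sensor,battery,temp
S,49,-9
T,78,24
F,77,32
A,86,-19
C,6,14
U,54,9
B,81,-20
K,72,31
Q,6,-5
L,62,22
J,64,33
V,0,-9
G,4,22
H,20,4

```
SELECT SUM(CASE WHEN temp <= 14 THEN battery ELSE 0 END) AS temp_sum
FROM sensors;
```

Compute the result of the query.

sensor=S: ✓ → 49
sensor=T: ✗
sensor=F: ✗
sensor=A: ✓ → 86
sensor=C: ✓ → 6
sensor=U: ✓ → 54
sensor=B: ✓ → 81
sensor=K: ✗
sensor=Q: ✓ → 6
sensor=L: ✗
sensor=J: ✗
sensor=V: ✓ → 0
sensor=G: ✗
sensor=H: ✓ → 20
temp_sum = 49 + 86 + 6 + 54 + 81 + 6 + 20 = 302

302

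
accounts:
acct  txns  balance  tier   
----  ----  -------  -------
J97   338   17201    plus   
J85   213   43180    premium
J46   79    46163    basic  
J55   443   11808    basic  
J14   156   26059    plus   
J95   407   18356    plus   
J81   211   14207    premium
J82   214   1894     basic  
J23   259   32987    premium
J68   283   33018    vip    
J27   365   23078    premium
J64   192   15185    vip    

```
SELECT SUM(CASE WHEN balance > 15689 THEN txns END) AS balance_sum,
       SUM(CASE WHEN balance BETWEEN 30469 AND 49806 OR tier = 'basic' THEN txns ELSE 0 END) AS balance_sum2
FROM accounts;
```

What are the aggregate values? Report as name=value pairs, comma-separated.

balance_sum=2100, balance_sum2=1491

[balance_sum: balance > 15689]
acct=J97: ✓ → 338
acct=J85: ✓ → 213
acct=J46: ✓ → 79
acct=J55: ✗
acct=J14: ✓ → 156
acct=J95: ✓ → 407
acct=J81: ✗
acct=J82: ✗
acct=J23: ✓ → 259
acct=J68: ✓ → 283
acct=J27: ✓ → 365
acct=J64: ✗
balance_sum = 338 + 213 + 79 + 156 + 407 + 259 + 283 + 365 = 2100
—
[balance_sum2: balance BETWEEN 30469 AND 49806 OR tier = 'basic']
acct=J97: ✗
acct=J85: ✓ → 213
acct=J46: ✓ → 79
acct=J55: ✓ → 443
acct=J14: ✗
acct=J95: ✗
acct=J81: ✗
acct=J82: ✓ → 214
acct=J23: ✓ → 259
acct=J68: ✓ → 283
acct=J27: ✗
acct=J64: ✗
balance_sum2 = 213 + 79 + 443 + 214 + 259 + 283 = 1491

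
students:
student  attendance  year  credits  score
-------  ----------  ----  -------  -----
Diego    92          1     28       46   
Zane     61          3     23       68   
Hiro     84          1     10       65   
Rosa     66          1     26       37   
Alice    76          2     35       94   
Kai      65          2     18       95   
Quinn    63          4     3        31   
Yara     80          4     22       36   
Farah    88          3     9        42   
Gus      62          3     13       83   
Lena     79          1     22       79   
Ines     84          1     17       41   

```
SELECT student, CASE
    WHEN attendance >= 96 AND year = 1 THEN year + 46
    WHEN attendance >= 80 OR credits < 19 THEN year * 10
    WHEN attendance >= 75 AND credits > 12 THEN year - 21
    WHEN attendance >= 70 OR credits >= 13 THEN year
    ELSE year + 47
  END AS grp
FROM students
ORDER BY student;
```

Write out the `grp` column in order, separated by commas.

student=Alice: attendance >= 75 AND credits > 12 → -19
student=Diego: attendance >= 80 OR credits < 19 → 10
student=Farah: attendance >= 80 OR credits < 19 → 30
student=Gus: attendance >= 80 OR credits < 19 → 30
student=Hiro: attendance >= 80 OR credits < 19 → 10
student=Ines: attendance >= 80 OR credits < 19 → 10
student=Kai: attendance >= 80 OR credits < 19 → 20
student=Lena: attendance >= 75 AND credits > 12 → -20
student=Quinn: attendance >= 80 OR credits < 19 → 40
student=Rosa: attendance >= 70 OR credits >= 13 → 1
student=Yara: attendance >= 80 OR credits < 19 → 40
student=Zane: attendance >= 70 OR credits >= 13 → 3

-19, 10, 30, 30, 10, 10, 20, -20, 40, 1, 40, 3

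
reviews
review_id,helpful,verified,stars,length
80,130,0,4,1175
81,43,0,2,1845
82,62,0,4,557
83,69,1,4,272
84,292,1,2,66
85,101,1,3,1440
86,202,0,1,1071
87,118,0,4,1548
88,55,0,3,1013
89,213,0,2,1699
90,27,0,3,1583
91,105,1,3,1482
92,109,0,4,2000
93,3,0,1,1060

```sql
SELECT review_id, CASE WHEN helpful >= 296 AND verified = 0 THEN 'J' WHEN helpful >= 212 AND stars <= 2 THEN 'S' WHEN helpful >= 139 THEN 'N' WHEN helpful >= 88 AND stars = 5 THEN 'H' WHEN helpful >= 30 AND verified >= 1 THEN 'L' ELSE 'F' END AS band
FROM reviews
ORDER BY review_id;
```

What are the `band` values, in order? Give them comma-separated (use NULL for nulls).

review_id=80: ELSE → F
review_id=81: ELSE → F
review_id=82: ELSE → F
review_id=83: helpful >= 30 AND verified >= 1 → L
review_id=84: helpful >= 212 AND stars <= 2 → S
review_id=85: helpful >= 30 AND verified >= 1 → L
review_id=86: helpful >= 139 → N
review_id=87: ELSE → F
review_id=88: ELSE → F
review_id=89: helpful >= 212 AND stars <= 2 → S
review_id=90: ELSE → F
review_id=91: helpful >= 30 AND verified >= 1 → L
review_id=92: ELSE → F
review_id=93: ELSE → F

F, F, F, L, S, L, N, F, F, S, F, L, F, F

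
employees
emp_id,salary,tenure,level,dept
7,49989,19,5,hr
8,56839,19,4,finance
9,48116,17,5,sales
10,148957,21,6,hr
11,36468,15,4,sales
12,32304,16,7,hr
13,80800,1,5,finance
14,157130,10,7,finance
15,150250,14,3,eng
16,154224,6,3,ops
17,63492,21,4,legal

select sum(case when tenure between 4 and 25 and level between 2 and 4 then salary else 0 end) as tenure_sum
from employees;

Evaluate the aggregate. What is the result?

461273

emp_id=7: ✗
emp_id=8: ✓ → 56839
emp_id=9: ✗
emp_id=10: ✗
emp_id=11: ✓ → 36468
emp_id=12: ✗
emp_id=13: ✗
emp_id=14: ✗
emp_id=15: ✓ → 150250
emp_id=16: ✓ → 154224
emp_id=17: ✓ → 63492
tenure_sum = 56839 + 36468 + 150250 + 154224 + 63492 = 461273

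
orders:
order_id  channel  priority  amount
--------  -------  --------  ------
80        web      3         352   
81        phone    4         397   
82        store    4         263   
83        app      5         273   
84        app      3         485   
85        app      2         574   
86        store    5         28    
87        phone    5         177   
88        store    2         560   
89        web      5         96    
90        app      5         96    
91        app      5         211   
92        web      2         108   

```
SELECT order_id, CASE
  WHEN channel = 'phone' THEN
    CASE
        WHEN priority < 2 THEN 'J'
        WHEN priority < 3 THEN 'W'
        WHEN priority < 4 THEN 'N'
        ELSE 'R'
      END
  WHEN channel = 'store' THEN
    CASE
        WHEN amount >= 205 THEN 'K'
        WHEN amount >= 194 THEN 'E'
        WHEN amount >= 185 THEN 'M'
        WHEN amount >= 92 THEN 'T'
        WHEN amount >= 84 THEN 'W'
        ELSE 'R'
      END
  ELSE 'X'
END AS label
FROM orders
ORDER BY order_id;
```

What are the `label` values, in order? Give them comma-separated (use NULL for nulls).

X, R, K, X, X, X, R, R, K, X, X, X, X

order_id=80: channel='web' → outer ELSE → X
order_id=81: channel='phone' → inner[ELSE] → R
order_id=82: channel='store' → inner[amount >= 205] → K
order_id=83: channel='app' → outer ELSE → X
order_id=84: channel='app' → outer ELSE → X
order_id=85: channel='app' → outer ELSE → X
order_id=86: channel='store' → inner[ELSE] → R
order_id=87: channel='phone' → inner[ELSE] → R
order_id=88: channel='store' → inner[amount >= 205] → K
order_id=89: channel='web' → outer ELSE → X
order_id=90: channel='app' → outer ELSE → X
order_id=91: channel='app' → outer ELSE → X
order_id=92: channel='web' → outer ELSE → X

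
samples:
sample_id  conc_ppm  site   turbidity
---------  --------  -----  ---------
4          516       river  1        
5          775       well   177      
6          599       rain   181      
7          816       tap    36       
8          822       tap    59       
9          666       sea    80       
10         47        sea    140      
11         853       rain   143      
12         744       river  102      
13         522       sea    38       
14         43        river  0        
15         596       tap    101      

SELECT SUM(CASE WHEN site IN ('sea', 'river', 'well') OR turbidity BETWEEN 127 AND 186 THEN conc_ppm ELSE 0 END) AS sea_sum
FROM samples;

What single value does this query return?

sample_id=4: ✓ → 516
sample_id=5: ✓ → 775
sample_id=6: ✓ → 599
sample_id=7: ✗
sample_id=8: ✗
sample_id=9: ✓ → 666
sample_id=10: ✓ → 47
sample_id=11: ✓ → 853
sample_id=12: ✓ → 744
sample_id=13: ✓ → 522
sample_id=14: ✓ → 43
sample_id=15: ✗
sea_sum = 516 + 775 + 599 + 666 + 47 + 853 + 744 + 522 + 43 = 4765

4765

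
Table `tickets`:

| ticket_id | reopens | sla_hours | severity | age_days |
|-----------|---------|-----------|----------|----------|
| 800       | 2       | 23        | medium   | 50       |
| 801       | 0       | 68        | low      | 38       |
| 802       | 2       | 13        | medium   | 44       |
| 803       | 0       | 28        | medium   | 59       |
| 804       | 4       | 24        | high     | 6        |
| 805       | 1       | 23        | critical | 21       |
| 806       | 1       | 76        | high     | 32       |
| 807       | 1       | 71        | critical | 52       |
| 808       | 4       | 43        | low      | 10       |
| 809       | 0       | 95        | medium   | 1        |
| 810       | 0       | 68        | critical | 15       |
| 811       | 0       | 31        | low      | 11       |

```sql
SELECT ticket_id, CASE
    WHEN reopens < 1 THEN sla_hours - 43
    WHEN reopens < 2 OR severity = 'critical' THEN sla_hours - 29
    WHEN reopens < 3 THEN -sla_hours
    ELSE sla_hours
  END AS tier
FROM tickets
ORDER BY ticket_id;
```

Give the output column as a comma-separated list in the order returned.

ticket_id=800: reopens < 3 → -23
ticket_id=801: reopens < 1 → 25
ticket_id=802: reopens < 3 → -13
ticket_id=803: reopens < 1 → -15
ticket_id=804: ELSE → 24
ticket_id=805: reopens < 2 OR severity = 'critical' → -6
ticket_id=806: reopens < 2 OR severity = 'critical' → 47
ticket_id=807: reopens < 2 OR severity = 'critical' → 42
ticket_id=808: ELSE → 43
ticket_id=809: reopens < 1 → 52
ticket_id=810: reopens < 1 → 25
ticket_id=811: reopens < 1 → -12

-23, 25, -13, -15, 24, -6, 47, 42, 43, 52, 25, -12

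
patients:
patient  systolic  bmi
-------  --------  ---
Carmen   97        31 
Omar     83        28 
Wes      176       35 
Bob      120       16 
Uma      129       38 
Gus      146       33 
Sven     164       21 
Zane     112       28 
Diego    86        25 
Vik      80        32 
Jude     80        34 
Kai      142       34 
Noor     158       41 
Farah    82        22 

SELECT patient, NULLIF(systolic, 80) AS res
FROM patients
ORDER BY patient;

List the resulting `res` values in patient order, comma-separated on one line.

patient=Bob: systolic=120 vs 80: differ → 120
patient=Carmen: systolic=97 vs 80: differ → 97
patient=Diego: systolic=86 vs 80: differ → 86
patient=Farah: systolic=82 vs 80: differ → 82
patient=Gus: systolic=146 vs 80: differ → 146
patient=Jude: systolic=80 vs 80: equal → NULL
patient=Kai: systolic=142 vs 80: differ → 142
patient=Noor: systolic=158 vs 80: differ → 158
patient=Omar: systolic=83 vs 80: differ → 83
patient=Sven: systolic=164 vs 80: differ → 164
patient=Uma: systolic=129 vs 80: differ → 129
patient=Vik: systolic=80 vs 80: equal → NULL
patient=Wes: systolic=176 vs 80: differ → 176
patient=Zane: systolic=112 vs 80: differ → 112

120, 97, 86, 82, 146, NULL, 142, 158, 83, 164, 129, NULL, 176, 112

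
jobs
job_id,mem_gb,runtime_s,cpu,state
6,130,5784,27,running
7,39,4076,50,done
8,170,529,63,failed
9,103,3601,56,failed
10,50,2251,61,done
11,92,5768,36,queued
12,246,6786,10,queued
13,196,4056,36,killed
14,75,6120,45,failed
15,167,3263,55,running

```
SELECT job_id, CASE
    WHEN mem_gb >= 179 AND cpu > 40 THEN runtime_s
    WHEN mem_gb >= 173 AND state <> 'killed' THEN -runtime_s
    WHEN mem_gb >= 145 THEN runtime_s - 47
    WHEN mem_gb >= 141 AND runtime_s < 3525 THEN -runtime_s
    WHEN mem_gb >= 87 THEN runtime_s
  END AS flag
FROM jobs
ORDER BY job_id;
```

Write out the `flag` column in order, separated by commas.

5784, NULL, 482, 3601, NULL, 5768, -6786, 4009, NULL, 3216

job_id=6: mem_gb >= 87 → 5784
job_id=7: (no match → NULL) → NULL
job_id=8: mem_gb >= 145 → 482
job_id=9: mem_gb >= 87 → 3601
job_id=10: (no match → NULL) → NULL
job_id=11: mem_gb >= 87 → 5768
job_id=12: mem_gb >= 173 AND state <> 'killed' → -6786
job_id=13: mem_gb >= 145 → 4009
job_id=14: (no match → NULL) → NULL
job_id=15: mem_gb >= 145 → 3216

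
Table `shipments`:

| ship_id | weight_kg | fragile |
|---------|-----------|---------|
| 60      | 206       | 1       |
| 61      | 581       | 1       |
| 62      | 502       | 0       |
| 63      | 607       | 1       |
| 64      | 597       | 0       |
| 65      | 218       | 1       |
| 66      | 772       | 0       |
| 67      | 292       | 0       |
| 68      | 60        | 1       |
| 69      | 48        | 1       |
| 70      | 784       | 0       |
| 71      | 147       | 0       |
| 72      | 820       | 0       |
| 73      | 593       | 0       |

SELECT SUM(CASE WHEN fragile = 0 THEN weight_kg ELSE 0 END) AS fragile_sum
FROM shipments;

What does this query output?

4507

ship_id=60: ✗
ship_id=61: ✗
ship_id=62: ✓ → 502
ship_id=63: ✗
ship_id=64: ✓ → 597
ship_id=65: ✗
ship_id=66: ✓ → 772
ship_id=67: ✓ → 292
ship_id=68: ✗
ship_id=69: ✗
ship_id=70: ✓ → 784
ship_id=71: ✓ → 147
ship_id=72: ✓ → 820
ship_id=73: ✓ → 593
fragile_sum = 502 + 597 + 772 + 292 + 784 + 147 + 820 + 593 = 4507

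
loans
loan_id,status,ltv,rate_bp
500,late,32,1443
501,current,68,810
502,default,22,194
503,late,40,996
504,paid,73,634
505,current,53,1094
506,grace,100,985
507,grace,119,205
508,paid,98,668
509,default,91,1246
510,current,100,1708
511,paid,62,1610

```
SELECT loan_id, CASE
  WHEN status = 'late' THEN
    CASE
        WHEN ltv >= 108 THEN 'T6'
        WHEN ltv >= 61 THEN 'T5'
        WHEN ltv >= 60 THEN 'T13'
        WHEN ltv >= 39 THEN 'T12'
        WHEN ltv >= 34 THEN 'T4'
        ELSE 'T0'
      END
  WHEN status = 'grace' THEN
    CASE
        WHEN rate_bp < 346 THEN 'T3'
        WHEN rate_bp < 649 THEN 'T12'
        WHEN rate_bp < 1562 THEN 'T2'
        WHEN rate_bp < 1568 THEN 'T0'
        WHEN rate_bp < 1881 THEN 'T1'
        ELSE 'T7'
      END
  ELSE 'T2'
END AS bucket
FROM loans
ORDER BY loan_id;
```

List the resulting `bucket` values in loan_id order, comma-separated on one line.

T0, T2, T2, T12, T2, T2, T2, T3, T2, T2, T2, T2

loan_id=500: status='late' → inner[ELSE] → T0
loan_id=501: status='current' → outer ELSE → T2
loan_id=502: status='default' → outer ELSE → T2
loan_id=503: status='late' → inner[ltv >= 39] → T12
loan_id=504: status='paid' → outer ELSE → T2
loan_id=505: status='current' → outer ELSE → T2
loan_id=506: status='grace' → inner[rate_bp < 1562] → T2
loan_id=507: status='grace' → inner[rate_bp < 346] → T3
loan_id=508: status='paid' → outer ELSE → T2
loan_id=509: status='default' → outer ELSE → T2
loan_id=510: status='current' → outer ELSE → T2
loan_id=511: status='paid' → outer ELSE → T2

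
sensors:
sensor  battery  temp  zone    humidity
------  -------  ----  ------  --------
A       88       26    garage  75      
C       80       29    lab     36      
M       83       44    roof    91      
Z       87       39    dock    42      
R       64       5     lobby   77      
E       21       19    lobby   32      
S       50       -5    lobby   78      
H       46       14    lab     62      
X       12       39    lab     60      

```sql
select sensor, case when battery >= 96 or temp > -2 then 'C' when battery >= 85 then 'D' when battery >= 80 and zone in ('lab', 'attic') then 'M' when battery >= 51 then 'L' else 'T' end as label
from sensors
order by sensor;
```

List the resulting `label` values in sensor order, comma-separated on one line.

C, C, C, C, C, C, T, C, C

sensor=A: battery >= 96 or temp > -2 → C
sensor=C: battery >= 96 or temp > -2 → C
sensor=E: battery >= 96 or temp > -2 → C
sensor=H: battery >= 96 or temp > -2 → C
sensor=M: battery >= 96 or temp > -2 → C
sensor=R: battery >= 96 or temp > -2 → C
sensor=S: ELSE → T
sensor=X: battery >= 96 or temp > -2 → C
sensor=Z: battery >= 96 or temp > -2 → C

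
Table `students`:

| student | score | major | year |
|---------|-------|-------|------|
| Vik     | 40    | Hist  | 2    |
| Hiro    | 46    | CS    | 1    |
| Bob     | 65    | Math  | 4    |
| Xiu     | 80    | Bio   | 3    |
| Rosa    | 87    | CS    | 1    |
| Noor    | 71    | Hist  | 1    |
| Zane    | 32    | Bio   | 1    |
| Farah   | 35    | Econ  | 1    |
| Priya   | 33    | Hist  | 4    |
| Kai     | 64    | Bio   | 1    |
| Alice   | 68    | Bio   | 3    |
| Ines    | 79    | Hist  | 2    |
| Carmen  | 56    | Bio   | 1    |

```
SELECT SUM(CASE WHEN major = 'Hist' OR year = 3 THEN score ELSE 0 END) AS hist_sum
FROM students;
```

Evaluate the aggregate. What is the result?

student=Vik: ✓ → 40
student=Hiro: ✗
student=Bob: ✗
student=Xiu: ✓ → 80
student=Rosa: ✗
student=Noor: ✓ → 71
student=Zane: ✗
student=Farah: ✗
student=Priya: ✓ → 33
student=Kai: ✗
student=Alice: ✓ → 68
student=Ines: ✓ → 79
student=Carmen: ✗
hist_sum = 40 + 80 + 71 + 33 + 68 + 79 = 371

371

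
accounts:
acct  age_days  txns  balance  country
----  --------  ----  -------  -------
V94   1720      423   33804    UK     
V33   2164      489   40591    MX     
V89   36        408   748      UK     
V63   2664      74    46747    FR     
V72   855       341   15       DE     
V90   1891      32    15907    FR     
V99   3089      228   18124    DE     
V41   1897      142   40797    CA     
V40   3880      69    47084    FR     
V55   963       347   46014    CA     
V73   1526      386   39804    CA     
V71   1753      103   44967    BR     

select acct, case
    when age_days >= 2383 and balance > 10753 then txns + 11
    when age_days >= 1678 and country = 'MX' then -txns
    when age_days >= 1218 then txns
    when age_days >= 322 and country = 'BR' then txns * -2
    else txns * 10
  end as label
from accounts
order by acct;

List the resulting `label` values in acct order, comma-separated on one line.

acct=V33: age_days >= 1678 and country = 'MX' → -489
acct=V40: age_days >= 2383 and balance > 10753 → 80
acct=V41: age_days >= 1218 → 142
acct=V55: ELSE → 3470
acct=V63: age_days >= 2383 and balance > 10753 → 85
acct=V71: age_days >= 1218 → 103
acct=V72: ELSE → 3410
acct=V73: age_days >= 1218 → 386
acct=V89: ELSE → 4080
acct=V90: age_days >= 1218 → 32
acct=V94: age_days >= 1218 → 423
acct=V99: age_days >= 2383 and balance > 10753 → 239

-489, 80, 142, 3470, 85, 103, 3410, 386, 4080, 32, 423, 239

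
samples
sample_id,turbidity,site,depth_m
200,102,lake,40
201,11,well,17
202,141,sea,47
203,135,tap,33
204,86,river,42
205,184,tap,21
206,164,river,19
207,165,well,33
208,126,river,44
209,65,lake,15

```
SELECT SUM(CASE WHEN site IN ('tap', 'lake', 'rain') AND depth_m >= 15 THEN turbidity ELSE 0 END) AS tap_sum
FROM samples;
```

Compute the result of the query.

486

sample_id=200: ✓ → 102
sample_id=201: ✗
sample_id=202: ✗
sample_id=203: ✓ → 135
sample_id=204: ✗
sample_id=205: ✓ → 184
sample_id=206: ✗
sample_id=207: ✗
sample_id=208: ✗
sample_id=209: ✓ → 65
tap_sum = 102 + 135 + 184 + 65 = 486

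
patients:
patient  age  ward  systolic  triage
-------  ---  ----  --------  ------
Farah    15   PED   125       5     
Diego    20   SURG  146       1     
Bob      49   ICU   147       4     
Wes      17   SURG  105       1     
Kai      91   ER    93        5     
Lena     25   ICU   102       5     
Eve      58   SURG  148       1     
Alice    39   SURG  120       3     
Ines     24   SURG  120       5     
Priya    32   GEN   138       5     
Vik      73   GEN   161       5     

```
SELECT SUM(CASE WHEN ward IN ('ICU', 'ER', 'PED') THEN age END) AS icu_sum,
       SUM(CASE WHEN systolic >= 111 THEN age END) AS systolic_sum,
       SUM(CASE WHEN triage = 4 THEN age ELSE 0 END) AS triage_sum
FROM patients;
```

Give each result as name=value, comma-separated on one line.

icu_sum=180, systolic_sum=310, triage_sum=49

[icu_sum: ward IN ('ICU', 'ER', 'PED')]
patient=Farah: ✓ → 15
patient=Diego: ✗
patient=Bob: ✓ → 49
patient=Wes: ✗
patient=Kai: ✓ → 91
patient=Lena: ✓ → 25
patient=Eve: ✗
patient=Alice: ✗
patient=Ines: ✗
patient=Priya: ✗
patient=Vik: ✗
icu_sum = 15 + 49 + 91 + 25 = 180
—
[systolic_sum: systolic >= 111]
patient=Farah: ✓ → 15
patient=Diego: ✓ → 20
patient=Bob: ✓ → 49
patient=Wes: ✗
patient=Kai: ✗
patient=Lena: ✗
patient=Eve: ✓ → 58
patient=Alice: ✓ → 39
patient=Ines: ✓ → 24
patient=Priya: ✓ → 32
patient=Vik: ✓ → 73
systolic_sum = 15 + 20 + 49 + 58 + 39 + 24 + 32 + 73 = 310
—
[triage_sum: triage = 4]
patient=Farah: ✗
patient=Diego: ✗
patient=Bob: ✓ → 49
patient=Wes: ✗
patient=Kai: ✗
patient=Lena: ✗
patient=Eve: ✗
patient=Alice: ✗
patient=Ines: ✗
patient=Priya: ✗
patient=Vik: ✗
triage_sum = 49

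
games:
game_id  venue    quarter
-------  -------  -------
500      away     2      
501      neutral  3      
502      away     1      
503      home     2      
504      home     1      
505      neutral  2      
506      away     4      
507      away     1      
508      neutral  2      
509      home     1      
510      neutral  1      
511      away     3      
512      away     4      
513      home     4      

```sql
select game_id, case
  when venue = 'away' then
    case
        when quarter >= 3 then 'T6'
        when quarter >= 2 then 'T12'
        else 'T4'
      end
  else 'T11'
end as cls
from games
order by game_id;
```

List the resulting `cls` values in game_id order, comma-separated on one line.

T12, T11, T4, T11, T11, T11, T6, T4, T11, T11, T11, T6, T6, T11

game_id=500: venue='away' → inner[quarter >= 2] → T12
game_id=501: venue='neutral' → outer ELSE → T11
game_id=502: venue='away' → inner[ELSE] → T4
game_id=503: venue='home' → outer ELSE → T11
game_id=504: venue='home' → outer ELSE → T11
game_id=505: venue='neutral' → outer ELSE → T11
game_id=506: venue='away' → inner[quarter >= 3] → T6
game_id=507: venue='away' → inner[ELSE] → T4
game_id=508: venue='neutral' → outer ELSE → T11
game_id=509: venue='home' → outer ELSE → T11
game_id=510: venue='neutral' → outer ELSE → T11
game_id=511: venue='away' → inner[quarter >= 3] → T6
game_id=512: venue='away' → inner[quarter >= 3] → T6
game_id=513: venue='home' → outer ELSE → T11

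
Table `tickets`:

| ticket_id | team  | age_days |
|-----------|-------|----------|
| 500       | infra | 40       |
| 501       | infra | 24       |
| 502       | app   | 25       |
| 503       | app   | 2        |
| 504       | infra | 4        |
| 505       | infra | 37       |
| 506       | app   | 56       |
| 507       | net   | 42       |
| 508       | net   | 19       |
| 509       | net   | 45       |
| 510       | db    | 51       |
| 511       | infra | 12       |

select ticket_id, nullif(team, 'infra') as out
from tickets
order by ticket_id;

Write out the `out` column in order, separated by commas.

ticket_id=500: team=infra vs infra: equal → NULL
ticket_id=501: team=infra vs infra: equal → NULL
ticket_id=502: team=app vs infra: differ → app
ticket_id=503: team=app vs infra: differ → app
ticket_id=504: team=infra vs infra: equal → NULL
ticket_id=505: team=infra vs infra: equal → NULL
ticket_id=506: team=app vs infra: differ → app
ticket_id=507: team=net vs infra: differ → net
ticket_id=508: team=net vs infra: differ → net
ticket_id=509: team=net vs infra: differ → net
ticket_id=510: team=db vs infra: differ → db
ticket_id=511: team=infra vs infra: equal → NULL

NULL, NULL, app, app, NULL, NULL, app, net, net, net, db, NULL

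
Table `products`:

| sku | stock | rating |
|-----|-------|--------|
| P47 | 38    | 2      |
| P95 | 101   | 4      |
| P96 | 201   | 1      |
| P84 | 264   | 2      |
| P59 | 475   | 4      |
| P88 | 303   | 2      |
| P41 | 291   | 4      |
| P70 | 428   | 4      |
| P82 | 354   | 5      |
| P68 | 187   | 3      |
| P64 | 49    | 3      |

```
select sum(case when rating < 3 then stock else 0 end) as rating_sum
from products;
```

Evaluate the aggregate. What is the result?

806

sku=P47: ✓ → 38
sku=P95: ✗
sku=P96: ✓ → 201
sku=P84: ✓ → 264
sku=P59: ✗
sku=P88: ✓ → 303
sku=P41: ✗
sku=P70: ✗
sku=P82: ✗
sku=P68: ✗
sku=P64: ✗
rating_sum = 38 + 201 + 264 + 303 = 806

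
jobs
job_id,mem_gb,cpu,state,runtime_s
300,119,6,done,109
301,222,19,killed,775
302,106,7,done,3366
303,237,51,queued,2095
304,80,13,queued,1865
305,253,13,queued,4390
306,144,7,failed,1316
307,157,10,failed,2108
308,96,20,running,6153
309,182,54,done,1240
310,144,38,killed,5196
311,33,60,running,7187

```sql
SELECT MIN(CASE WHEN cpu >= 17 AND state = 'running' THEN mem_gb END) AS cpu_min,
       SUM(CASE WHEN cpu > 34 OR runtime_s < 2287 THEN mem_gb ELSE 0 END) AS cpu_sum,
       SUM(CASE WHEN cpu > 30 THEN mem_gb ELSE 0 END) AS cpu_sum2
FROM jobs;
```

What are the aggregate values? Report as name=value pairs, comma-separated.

[cpu_min: cpu >= 17 AND state = 'running']
job_id=300: ✗
job_id=301: ✗
job_id=302: ✗
job_id=303: ✗
job_id=304: ✗
job_id=305: ✗
job_id=306: ✗
job_id=307: ✗
job_id=308: ✓ → 96
job_id=309: ✗
job_id=310: ✗
job_id=311: ✓ → 33
cpu_min = MIN(96, 33) = 33
—
[cpu_sum: cpu > 34 OR runtime_s < 2287]
job_id=300: ✓ → 119
job_id=301: ✓ → 222
job_id=302: ✗
job_id=303: ✓ → 237
job_id=304: ✓ → 80
job_id=305: ✗
job_id=306: ✓ → 144
job_id=307: ✓ → 157
job_id=308: ✗
job_id=309: ✓ → 182
job_id=310: ✓ → 144
job_id=311: ✓ → 33
cpu_sum = 119 + 222 + 237 + 80 + 144 + 157 + 182 + 144 + 33 = 1318
—
[cpu_sum2: cpu > 30]
job_id=300: ✗
job_id=301: ✗
job_id=302: ✗
job_id=303: ✓ → 237
job_id=304: ✗
job_id=305: ✗
job_id=306: ✗
job_id=307: ✗
job_id=308: ✗
job_id=309: ✓ → 182
job_id=310: ✓ → 144
job_id=311: ✓ → 33
cpu_sum2 = 237 + 182 + 144 + 33 = 596

cpu_min=33, cpu_sum=1318, cpu_sum2=596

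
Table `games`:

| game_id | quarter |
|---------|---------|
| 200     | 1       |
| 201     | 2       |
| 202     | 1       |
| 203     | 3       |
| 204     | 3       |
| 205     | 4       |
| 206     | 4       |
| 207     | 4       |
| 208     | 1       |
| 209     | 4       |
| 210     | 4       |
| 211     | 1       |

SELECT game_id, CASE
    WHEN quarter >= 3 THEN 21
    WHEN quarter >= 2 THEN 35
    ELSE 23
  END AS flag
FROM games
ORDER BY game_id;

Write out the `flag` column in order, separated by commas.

game_id=200: ELSE → 23
game_id=201: quarter >= 2 → 35
game_id=202: ELSE → 23
game_id=203: quarter >= 3 → 21
game_id=204: quarter >= 3 → 21
game_id=205: quarter >= 3 → 21
game_id=206: quarter >= 3 → 21
game_id=207: quarter >= 3 → 21
game_id=208: ELSE → 23
game_id=209: quarter >= 3 → 21
game_id=210: quarter >= 3 → 21
game_id=211: ELSE → 23

23, 35, 23, 21, 21, 21, 21, 21, 23, 21, 21, 23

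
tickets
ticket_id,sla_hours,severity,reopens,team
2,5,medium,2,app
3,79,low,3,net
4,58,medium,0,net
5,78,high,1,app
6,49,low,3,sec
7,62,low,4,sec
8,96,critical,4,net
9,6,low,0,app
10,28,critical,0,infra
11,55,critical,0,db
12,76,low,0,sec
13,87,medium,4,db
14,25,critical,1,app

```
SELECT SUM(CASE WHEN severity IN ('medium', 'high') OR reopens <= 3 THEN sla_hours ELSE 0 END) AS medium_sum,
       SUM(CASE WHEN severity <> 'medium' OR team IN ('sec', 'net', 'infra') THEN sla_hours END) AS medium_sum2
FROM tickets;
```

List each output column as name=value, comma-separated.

medium_sum=546, medium_sum2=612

[medium_sum: severity IN ('medium', 'high') OR reopens <= 3]
ticket_id=2: ✓ → 5
ticket_id=3: ✓ → 79
ticket_id=4: ✓ → 58
ticket_id=5: ✓ → 78
ticket_id=6: ✓ → 49
ticket_id=7: ✗
ticket_id=8: ✗
ticket_id=9: ✓ → 6
ticket_id=10: ✓ → 28
ticket_id=11: ✓ → 55
ticket_id=12: ✓ → 76
ticket_id=13: ✓ → 87
ticket_id=14: ✓ → 25
medium_sum = 5 + 79 + 58 + 78 + 49 + 6 + 28 + 55 + 76 + 87 + 25 = 546
—
[medium_sum2: severity <> 'medium' OR team IN ('sec', 'net', 'infra')]
ticket_id=2: ✗
ticket_id=3: ✓ → 79
ticket_id=4: ✓ → 58
ticket_id=5: ✓ → 78
ticket_id=6: ✓ → 49
ticket_id=7: ✓ → 62
ticket_id=8: ✓ → 96
ticket_id=9: ✓ → 6
ticket_id=10: ✓ → 28
ticket_id=11: ✓ → 55
ticket_id=12: ✓ → 76
ticket_id=13: ✗
ticket_id=14: ✓ → 25
medium_sum2 = 79 + 58 + 78 + 49 + 62 + 96 + 6 + 28 + 55 + 76 + 25 = 612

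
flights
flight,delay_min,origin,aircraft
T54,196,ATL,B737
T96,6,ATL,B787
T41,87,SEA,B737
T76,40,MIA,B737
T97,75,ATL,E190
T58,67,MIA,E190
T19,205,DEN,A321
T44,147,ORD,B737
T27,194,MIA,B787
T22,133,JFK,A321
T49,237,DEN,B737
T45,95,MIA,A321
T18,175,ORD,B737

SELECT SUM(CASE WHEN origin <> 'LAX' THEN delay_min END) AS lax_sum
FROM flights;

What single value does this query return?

flight=T54: ✓ → 196
flight=T96: ✓ → 6
flight=T41: ✓ → 87
flight=T76: ✓ → 40
flight=T97: ✓ → 75
flight=T58: ✓ → 67
flight=T19: ✓ → 205
flight=T44: ✓ → 147
flight=T27: ✓ → 194
flight=T22: ✓ → 133
flight=T49: ✓ → 237
flight=T45: ✓ → 95
flight=T18: ✓ → 175
lax_sum = 196 + 6 + 87 + 40 + 75 + 67 + 205 + 147 + 194 + 133 + 237 + 95 + 175 = 1657

1657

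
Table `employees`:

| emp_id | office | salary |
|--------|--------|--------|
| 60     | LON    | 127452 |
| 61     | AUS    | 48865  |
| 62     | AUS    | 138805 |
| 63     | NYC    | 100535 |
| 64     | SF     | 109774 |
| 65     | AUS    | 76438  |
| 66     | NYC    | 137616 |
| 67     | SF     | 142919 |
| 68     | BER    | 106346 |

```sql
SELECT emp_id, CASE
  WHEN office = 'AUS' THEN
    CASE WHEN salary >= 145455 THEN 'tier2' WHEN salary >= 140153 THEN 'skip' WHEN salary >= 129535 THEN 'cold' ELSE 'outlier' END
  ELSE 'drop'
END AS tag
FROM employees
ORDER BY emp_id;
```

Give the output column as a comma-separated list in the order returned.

drop, outlier, cold, drop, drop, outlier, drop, drop, drop

emp_id=60: office='LON' → outer ELSE → drop
emp_id=61: office='AUS' → inner[ELSE] → outlier
emp_id=62: office='AUS' → inner[salary >= 129535] → cold
emp_id=63: office='NYC' → outer ELSE → drop
emp_id=64: office='SF' → outer ELSE → drop
emp_id=65: office='AUS' → inner[ELSE] → outlier
emp_id=66: office='NYC' → outer ELSE → drop
emp_id=67: office='SF' → outer ELSE → drop
emp_id=68: office='BER' → outer ELSE → drop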